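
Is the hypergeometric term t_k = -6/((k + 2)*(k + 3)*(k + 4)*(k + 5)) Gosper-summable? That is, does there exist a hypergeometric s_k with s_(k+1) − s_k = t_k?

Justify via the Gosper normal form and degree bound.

Yes. s_k = k*(-k**2 - 9*k - 26)/(12*(k + 2)*(k + 3)*(k + 4)).

t_(k+1)/t_k = (k + 2)/(k + 6).
So A=k + 2 and B=k + 6, with C=1.
Solve (k + 2)·f(k+1) − (k + 5)·f(k) = 1.
From deg A=1, deg B=1, deg C=0: d=3.
Solving with deg f ≤ 3: f(k) = k*(k**2 + 9*k + 26)/72.
Certificate R = B(k−1)f/C = k*(k + 5)*(k**2 + 9*k + 26)/72 gives s_k = k*(-k**2 - 9*k - 26)/(12*(k + 2)*(k + 3)*(k + 4)).
s_(k+1) − s_k = -6/(k**4 + 14*k**3 + 71*k**2 + 154*k + 120) = t_k.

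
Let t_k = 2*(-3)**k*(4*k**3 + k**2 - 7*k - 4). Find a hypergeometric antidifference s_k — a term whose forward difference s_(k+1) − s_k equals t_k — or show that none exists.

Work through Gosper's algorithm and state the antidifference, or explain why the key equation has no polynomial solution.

s_k = (-3)**k*(-2*k**3 + 4*k**2 + 2*k - 1)

Compute t_(k+1)/t_k: get 3*(-4*k**3 - 13*k**2 - 7*k + 6)/(4*k**3 + k**2 - 7*k - 4).
Normal form (A,B,C) = (-3, 1, k**3 + k**2/4 - 7*k/4 - 1).
f must satisfy (-3)·f(k+1) − (1)·f(k) = k**3 + k**2/4 - 7*k/4 - 1.
deg f ≤ 3 (via 0,0,3).
Solve for f: f(k) = -(2*k**3 - 4*k**2 - 2*k + 1)/8 (degree 3 ≤ 3).
Certificate R = B(k−1)f/C = -(2*k**3 - 4*k**2 - 2*k + 1)/(2*(k + 1)*(4*k**2 - 3*k - 4)) gives s_k = (-3)**k*(-2*k**3 + 4*k**2 + 2*k - 1).
Δs = 2*(-3)**k*(4*k**3 + k**2 - 7*k - 4), as required.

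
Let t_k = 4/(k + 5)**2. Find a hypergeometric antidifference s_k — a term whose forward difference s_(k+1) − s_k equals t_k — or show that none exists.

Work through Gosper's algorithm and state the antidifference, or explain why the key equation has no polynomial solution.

Step 1: r(k) = (k + 5)**2/(k + 6)**2.
Take A(k)=k**2 + 10*k + 25, B(k)=k**2 + 12*k + 36, C(k)=1.
Solve (k**2 + 10*k + 25)·f(k+1) − (k**2 + 10*k + 25)·f(k) = 1.
Degrees (2,2,0) ⇒ d ≤ 0.
Put f(k) = c0: A·f(k+1) − B(k−1)·f(k) − C = -1; need -1 = 0 — inconsistent ⇒ no f, not summable.

no hypergeometric antidifference exists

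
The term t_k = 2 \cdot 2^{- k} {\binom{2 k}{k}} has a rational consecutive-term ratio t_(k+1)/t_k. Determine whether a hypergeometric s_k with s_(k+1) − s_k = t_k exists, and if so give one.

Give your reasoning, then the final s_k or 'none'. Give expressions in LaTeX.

The ratio is (2*k + 1)/(k + 1).
Take A(k)=2*k + 1, B(k)=k + 1, C(k)=1.
f must satisfy (2*k + 1)·f(k+1) − (k)·f(k) = 1.
Degrees (1,1,0) ⇒ d ≤ -1.
d = -1 < 0 ⇒ no nonzero polynomial f; not summable.

not Gosper-summable; s_k does not exist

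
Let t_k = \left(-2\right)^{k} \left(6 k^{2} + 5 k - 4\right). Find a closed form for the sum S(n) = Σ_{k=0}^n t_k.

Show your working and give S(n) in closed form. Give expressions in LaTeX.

S(n) = 4 \left(-2\right)^{n} n^{2} + 6 \left(-2\right)^{n} n - 2 \left(-2\right)^{n} - 2

Step 1: r(k) = 2*(-6*k**2 - 17*k - 7)/(6*k**2 + 5*k - 4).
Normal form (A,B,C) = (-2, 1, k**2 + 5*k/6 - 2/3).
Set up (-2)·f(k+1) − (1)·f(k) − (k**2 + 5*k/6 - 2/3) = 0.
From deg A=0, deg B=0, deg C=2: d=2.
Coefficient equations give f(k) = -(2*k**2 - k - 2)/6.
R(k) = B(k−1)·f(k)/C(k) = -(2*k**2 - k - 2)/((2*k - 1)*(3*k + 4)); s_k = R·t_k = (-2)**k*(-2*k**2 + k + 2).
s_(k+1) − s_k = (-2)**k*(6*k**2 + 5*k - 4) = t_k.
Evaluate: s_(n+1) = (-2)**(n + 1)*(-2*n**2 - 3*n + 1); subtract s_(0) = 2 ⇒ S(n) = 4*(-2)**n*n**2 + 6*(-2)**n*n - 2*(-2)**n - 2.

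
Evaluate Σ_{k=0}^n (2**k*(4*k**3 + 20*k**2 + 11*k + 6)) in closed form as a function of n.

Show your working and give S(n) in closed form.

S(n) = 2**(n + 1)*(4*n**3 + 8*n**2 + 7*n + 3)

t_(k+1)/t_k = 2*(4*k**3 + 32*k**2 + 63*k + 41)/(4*k**3 + 20*k**2 + 11*k + 6).
A = 2, B = 1, C = k**3 + 5*k**2 + 11*k/4 + 3/2.
Key eq: (2)·f(k+1) = (1)·f(k) + (k**3 + 5*k**2 + 11*k/4 + 3/2).
Bound: deg f ≤ 3.
Solve for f: f(k) = k*(4*k**2 - 4*k + 3)/4 (degree 3 ≤ 3).
Certificate R = B(k−1)f/C = k*(4*k**2 - 4*k + 3)/(4*k**3 + 20*k**2 + 11*k + 6) gives s_k = 2**k*k*(4*k**2 - 4*k + 3).
s_(k+1) − s_k = 2**k*(4*k**3 + 20*k**2 + 11*k + 6) = t_k.
Σ_(k=0)^n t_k = s_(n+1) − s_(0) = (2**(n + 1)*(4*n**3 + 8*n**2 + 7*n + 3)) − (0), i.e. 2**(n + 1)*(4*n**3 + 8*n**2 + 7*n + 3).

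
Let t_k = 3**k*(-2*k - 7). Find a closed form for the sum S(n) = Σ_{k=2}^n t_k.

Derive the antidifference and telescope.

S(n) = -3*3**n*n - 9*3**n + 36

Step 1: r(k) = 3*(2*k + 9)/(2*k + 7).
A = 3, B = 1, C = k + 7/2.
f must satisfy (3)·f(k+1) − (1)·f(k) = k + 7/2.
Degrees (0,0,1) ⇒ d ≤ 1.
Solving with deg f ≤ 1: f(k) = (k + 2)/2.
Get s_k = R·t_k = 3**k*(-k - 2) with R(k) = B(k−1)f(k)/C(k) = (k + 2)/(2*k + 7).
Verify: 3**k*(-2*k - 7) matches t_k.
Σ_(k=2)^n t_k = s_(n+1) − s_(2) = (3**(n + 1)*(-n - 3)) − (-36), i.e. -3*3**n*n - 9*3**n + 36.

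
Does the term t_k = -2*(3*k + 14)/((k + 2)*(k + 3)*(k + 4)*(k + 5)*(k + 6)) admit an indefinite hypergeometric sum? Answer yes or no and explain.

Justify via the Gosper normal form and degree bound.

Yes. s_k = k*(-k**2 - 10*k - 31)/(15*(k**3 + 10*k**2 + 31*k + 30)).

Compute t_(k+1)/t_k: get (k + 2)*(3*k + 17)/((k + 7)*(3*k + 14)).
Take A(k)=k + 2, B(k)=k + 7, C(k)=k + 14/3.
Set up (k + 2)·f(k+1) − (k + 6)·f(k) − (k + 14/3) = 0.
Bound: deg f ≤ 4.
Solve for f: f(k) = k*(k + 4)*(k**2 + 10*k + 31)/90 (degree 4 ≤ 4).
R(k) = B(k−1)·f(k)/C(k) = k*(k + 4)*(k + 6)*(k**2 + 10*k + 31)/(30*(3*k + 14)); s_k = R·t_k = k*(-k**2 - 10*k - 31)/(15*(k**3 + 10*k**2 + 31*k + 30)).
Check: Δs_k = 2*(-3*k - 14)/(k**5 + 20*k**4 + 155*k**3 + 580*k**2 + 1044*k + 720). ✓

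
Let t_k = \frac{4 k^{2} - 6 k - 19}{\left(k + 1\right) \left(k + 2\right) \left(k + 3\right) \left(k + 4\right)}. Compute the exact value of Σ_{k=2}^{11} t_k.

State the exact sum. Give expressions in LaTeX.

Compute t_(k+1)/t_k: get (k + 1)*(6*k - 4*(k + 1)**2 + 25)/((k + 5)*(-4*k**2 + 6*k + 19)).
Normal form (A,B,C) = (k + 1, k + 5, k**2 - 3*k/2 - 19/4).
f must satisfy (k + 1)·f(k+1) − (k + 4)·f(k) = k**2 - 3*k/2 - 19/4.
Bound: deg f ≤ 3.
Coefficient equations give f(k) = -k*(2*k**2 + 24*k + 31)/12.
Get s_k = R·t_k = k*(-2*k**2 - 24*k - 31)/(3*(k + 1)*(k + 2)*(k + 3)) with R(k) = B(k−1)f(k)/C(k) = -k*(k + 4)*(2*k**2 + 24*k + 31)/(3*(4*k**2 - 6*k - 19)).
Verify: (4*k**2 - 6*k - 19)/(k**4 + 10*k**3 + 35*k**2 + 50*k + 24) matches t_k.
Sum = s_(12) − s_(2); s_(12) = -1214/1365, s_(2) = -29/30 ⇒ 211/2730.

Σ = 211/2730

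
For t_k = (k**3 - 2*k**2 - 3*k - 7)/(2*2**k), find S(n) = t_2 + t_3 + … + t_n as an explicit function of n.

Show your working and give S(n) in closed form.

Ratio r(k) = (k**3 + k**2 - 4*k - 11)/(2*(k**3 - 2*k**2 - 3*k - 7)).
Factor: A=1/2; B=1; C=k**3 - 2*k**2 - 3*k - 7.
Set up (1/2)·f(k+1) − (1)·f(k) − (k**3 - 2*k**2 - 3*k - 7) = 0.
Degrees (0,0,3) ⇒ d ≤ 3.
Solve for f: f(k) = -2*(k**3 + k**2 + 2*k - 3) (degree 3 ≤ 3).
So s_k = (B(k−1)f/C)·t_k = (-2*(k**3 + k**2 + 2*k - 3)/(k**3 - 2*k**2 - 3*k - 7))·t_k = (-k**3 - k**2 - 2*k + 3)/2**k.
Check: Δs_k = (k**3 - 2*k**2 - 3*k - 7)/(2*2**k). ✓
Evaluate: s_(n+1) = 2**(-n - 1)*(-n**3 - 4*n**2 - 7*n - 1); subtract s_(2) = -13/4 ⇒ S(n) = 2**(-n - 2)*(13*2**n - 2*n**3 - 8*n**2 - 14*n - 2).

S(n) = 2**(-n - 2)*(13*2**n - 2*n**3 - 8*n**2 - 14*n - 2)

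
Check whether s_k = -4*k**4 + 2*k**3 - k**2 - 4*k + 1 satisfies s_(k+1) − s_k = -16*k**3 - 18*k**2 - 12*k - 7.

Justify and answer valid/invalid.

s_(k+1) = -4*k**4 - 14*k**3 - 19*k**2 - 16*k - 6
s_(k+1) − s_k = -16*k**3 - 18*k**2 - 12*k - 7
(s_(k+1) − s_k) − t_k = 0

valid (s_(k+1) − s_k reduces to t_k)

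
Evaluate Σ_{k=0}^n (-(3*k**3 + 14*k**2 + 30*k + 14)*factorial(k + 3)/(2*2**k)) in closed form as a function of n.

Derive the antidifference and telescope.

t_(k+1)/t_k = (3*k**4 + 35*k**3 + 159*k**2 + 329*k + 244)/(2*(3*k**3 + 14*k**2 + 30*k + 14)).
Gosper form: A/B · C(k+1)/C(k) with A=k/2 + 2, B=1, C=k**3 + 14*k**2/3 + 10*k + 14/3.
Key eq: (k/2 + 2)·f(k+1) = (1)·f(k) + (k**3 + 14*k**2/3 + 10*k + 14/3).
deg f ≤ 2 (via 1,0,3).
Solve for f: f(k) = 2*(3*k**2 + 2*k - 3)/3 (degree 2 ≤ 2).
Get s_k = R·t_k = -(3*k**2 + 2*k - 3)*factorial(k + 3)/2**k with R(k) = B(k−1)f(k)/C(k) = 2*(3*k**2 + 2*k - 3)/(3*k**3 + 14*k**2 + 30*k + 14).
s_(k+1) − s_k = -(3*k**3 + 14*k**2 + 30*k + 14)*factorial(k + 3)/(2*2**k) = t_k.
Telescope: S(n) = s_(n+1) − s_(0) = -2**(-n - 1)*(3*n**2 + 8*n + 2)*factorial(n + 4) − (18) = -18 - 3*n**2*factorial(n + 4)/(2*2**n) - 4*n*factorial(n + 4)/2**n - factorial(n + 4)/2**n.

S(n) = -18 - 3*n**2*factorial(n + 4)/(2*2**n) - 4*n*factorial(n + 4)/2**n - factorial(n + 4)/2**n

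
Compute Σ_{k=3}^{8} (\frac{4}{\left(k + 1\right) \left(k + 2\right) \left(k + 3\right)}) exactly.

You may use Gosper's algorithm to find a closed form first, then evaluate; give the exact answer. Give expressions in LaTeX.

The ratio is (k + 1)/(k + 4).
A = k + 1, B = k + 4, C = 1.
Key eq: (k + 1)·f(k+1) = (k + 3)·f(k) + (1).
From deg A=1, deg B=1, deg C=0: d=2.
A polynomial solution: f(k) = k*(k + 3)/4.
Get s_k = R·t_k = k*(k + 3)/((k + 1)*(k + 2)) with R(k) = B(k−1)f(k)/C(k) = k*(k + 3)**2/4.
Verify: 4/(k**3 + 6*k**2 + 11*k + 6) matches t_k.
Telescoping: Σ = s_(9) − s_(3) = 54/55 − (9/10) = 9/110.

Σ = 9/110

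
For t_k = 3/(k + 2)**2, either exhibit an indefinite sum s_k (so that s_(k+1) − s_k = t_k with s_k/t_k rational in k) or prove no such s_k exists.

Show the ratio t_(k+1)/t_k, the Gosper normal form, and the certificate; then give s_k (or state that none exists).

none — t_k is not Gosper-summable

t_(k+1)/t_k = (k + 2)**2/(k + 3)**2.
A = k**2 + 4*k + 4, B = k**2 + 6*k + 9, C = 1.
Solve (k**2 + 4*k + 4)·f(k+1) − (k**2 + 4*k + 4)·f(k) = 1.
Bound: deg f ≤ 0.
Write f(k) = c0. Then LHS − RHS = -1, requiring -1 = 0: contradictory. No certificate.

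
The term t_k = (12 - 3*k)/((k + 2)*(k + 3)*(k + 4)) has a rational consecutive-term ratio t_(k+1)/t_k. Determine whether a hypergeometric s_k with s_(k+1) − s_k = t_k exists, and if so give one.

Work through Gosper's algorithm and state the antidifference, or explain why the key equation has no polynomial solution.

Ratio r(k) = (k - 3)*(k + 2)/((k - 4)*(k + 5)).
Gosper form: A/B · C(k+1)/C(k) with A=k + 2, B=k + 5, C=k - 4.
Need (k + 2)·f(k+1) − (k + 4)·f(k) = k - 4.
d = 2 from the (1,1,1) case.
A polynomial solution: f(k) = -k*(k + 11)/6.
R(k) = B(k−1)·f(k)/C(k) = -k*(k + 4)*(k + 11)/(6*(k - 4)); s_k = R·t_k = k*(k + 11)/(2*(k + 2)*(k + 3)).
Verify: 3*(4 - k)/(k**3 + 9*k**2 + 26*k + 24) matches t_k.

s_k = k*(k + 11)/(2*(k + 2)*(k + 3))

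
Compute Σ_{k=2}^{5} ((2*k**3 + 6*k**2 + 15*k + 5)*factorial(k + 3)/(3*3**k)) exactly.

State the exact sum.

Σ = 34280

Ratio r(k) = (2*k**4 + 20*k**3 + 81*k**2 + 160*k + 112)/(3*(2*k**3 + 6*k**2 + 15*k + 5)).
A = k/3 + 4/3, B = 1, C = k**3 + 3*k**2 + 15*k/2 + 5/2.
f must satisfy (k/3 + 4/3)·f(k+1) − (1)·f(k) = k**3 + 3*k**2 + 15*k/2 + 5/2.
d = 2 from the (1,0,3) case.
Solving with deg f ≤ 2: f(k) = 3*(2*k**2 - 3)/2.
R(k) = B(k−1)·f(k)/C(k) = 3*(2*k**2 - 3)/(2*k**3 + 6*k**2 + 15*k + 5); s_k = R·t_k = (2*k**2 - 3)*factorial(k + 3)/3**k.
Δs = (2*k**3 + 6*k**2 + 15*k + 5)*factorial(k + 3)/(3*3**k), as required.
Σ_(k=2)^(5) t_k = s_(6) − s_(2) = 103040/3 − (200/3) = 34280.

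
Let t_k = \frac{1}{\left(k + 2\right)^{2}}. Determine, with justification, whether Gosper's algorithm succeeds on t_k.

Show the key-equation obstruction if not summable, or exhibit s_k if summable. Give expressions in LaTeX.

r(k) = (k + 2)**2/(k + 3)**2 after simplifying.
Normal form (A,B,C) = (k**2 + 4*k + 4, k**2 + 6*k + 9, 1).
f must satisfy (k**2 + 4*k + 4)·f(k+1) − (k**2 + 4*k + 4)·f(k) = 1.
d = 0 from the (2,2,0) case.
Write f(k) = c0. Then LHS − RHS = -1, requiring -1 = 0: contradictory. No certificate.

No — key equation has no polynomial f.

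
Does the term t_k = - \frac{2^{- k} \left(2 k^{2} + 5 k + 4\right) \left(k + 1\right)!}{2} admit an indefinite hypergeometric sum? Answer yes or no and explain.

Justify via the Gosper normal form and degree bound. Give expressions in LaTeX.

Yes. s_k = - 2^{- k} \left(2 k + 3\right) \left(k + 1\right)!.

t_(k+1)/t_k = (k + 2)*(5*k + 2*(k + 1)**2 + 9)/(2*(2*k**2 + 5*k + 4)).
Factor: A=k/2 + 1; B=1; C=k**2 + 5*k/2 + 2.
Need (k/2 + 1)·f(k+1) − (1)·f(k) = k**2 + 5*k/2 + 2.
From deg A=1, deg B=0, deg C=2: d=1.
Solving with deg f ≤ 1: f(k) = 2*k + 3.
So s_k = (B(k−1)f/C)·t_k = (2*(2*k + 3)/(2*k**2 + 5*k + 4))·t_k = -(2*k + 3)*factorial(k + 1)/2**k.
s_(k+1) − s_k = -(2*k**2 + 5*k + 4)*factorial(k + 1)/(2*2**k) = t_k.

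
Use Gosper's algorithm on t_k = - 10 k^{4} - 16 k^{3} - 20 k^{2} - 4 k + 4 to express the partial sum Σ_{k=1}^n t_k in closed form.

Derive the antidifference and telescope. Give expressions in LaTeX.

Ratio r(k) = (5*k**4 + 28*k**3 + 64*k**2 + 66*k + 23)/(5*k**4 + 8*k**3 + 10*k**2 + 2*k - 2).
Take A(k)=1, B(k)=1, C(k)=k**4 + 8*k**3/5 + 2*k**2 + 2*k/5 - 2/5.
Set up (1)·f(k+1) − (1)·f(k) − (k**4 + 8*k**3/5 + 2*k**2 + 2*k/5 - 2/5) = 0.
From deg A=0, deg B=0, deg C=4: d=5.
Solve for f: f(k) = k*(2*k**4 - k**3 + 2*k**2 - 4*k - 3)/10 (degree 5 ≤ 5).
Then R = B(k−1)f/C = k*(2*k**4 - k**3 + 2*k**2 - 4*k - 3)/(2*(5*k**4 + 8*k**3 + 10*k**2 + 2*k - 2)), so s_k = R(k)·t_k = k*(-2*k**4 + k**3 - 2*k**2 + 4*k + 3).
s_(k+1) − s_k = -10*k**4 - 16*k**3 - 20*k**2 - 4*k + 4 = t_k.
s_(n+1) = -2*n**5 - 9*n**4 - 18*n**3 - 16*n**2 - n + 4 and s_(1) = 4, so S(n) = n*(-2*n**4 - 9*n**3 - 18*n**2 - 16*n - 1).

S(n) = n \left(- 2 n^{4} - 9 n^{3} - 18 n^{2} - 16 n - 1\right)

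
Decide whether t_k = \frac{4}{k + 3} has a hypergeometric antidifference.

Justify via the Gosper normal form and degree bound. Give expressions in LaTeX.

Ratio r(k) = (k + 3)/(k + 4).
A = k + 3, B = k + 4, C = 1.
Set up (k + 3)·f(k+1) − (k + 3)·f(k) − (1) = 0.
d = 0 from the (1,1,0) case.
Generic f = c0 gives residual -1; -1 = 0 cannot hold, so t_k is not Gosper-summable.

No — key equation has no polynomial f.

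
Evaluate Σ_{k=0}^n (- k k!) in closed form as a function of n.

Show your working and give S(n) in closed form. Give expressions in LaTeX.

S(n) = - n n! - n! + 1

r(k) = (k + 1)**2/k after simplifying.
A = k + 1, B = 1, C = k.
Set up (k + 1)·f(k+1) − (1)·f(k) − (k) = 0.
Bound: deg f ≤ 0.
A polynomial solution: f(k) = 1.
R(k) = B(k−1)·f(k)/C(k) = 1/k; s_k = R·t_k = -factorial(k).
Check: Δs_k = -k*factorial(k). ✓
Telescope: S(n) = s_(n+1) − s_(0) = -factorial(n + 1) − (-1) = -n*factorial(n) - factorial(n) + 1.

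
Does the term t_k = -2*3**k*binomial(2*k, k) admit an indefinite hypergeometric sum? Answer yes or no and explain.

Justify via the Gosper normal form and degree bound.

Step 1: r(k) = 6*(2*k + 1)/(k + 1).
Normal form (A,B,C) = (12*k + 6, k + 1, 1).
f must satisfy (12*k + 6)·f(k+1) − (k)·f(k) = 1.
d = -1 from the (1,1,0) case.
d = -1 < 0 ⇒ no nonzero polynomial f; not summable.

No — key equation has no polynomial f.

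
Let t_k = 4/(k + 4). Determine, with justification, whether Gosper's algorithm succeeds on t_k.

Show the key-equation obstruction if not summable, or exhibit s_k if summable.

t_(k+1)/t_k = (k + 4)/(k + 5).
A = k + 4, B = k + 5, C = 1.
Set up (k + 4)·f(k+1) − (k + 4)·f(k) − (1) = 0.
deg f ≤ 0 (via 1,1,0).
f = c0 ⇒ A·f(k+1) − B(k−1)·f(k) − C = -1. The system {-1 = 0} is inconsistent; no antidifference.

No; the coefficient equations for f are inconsistent.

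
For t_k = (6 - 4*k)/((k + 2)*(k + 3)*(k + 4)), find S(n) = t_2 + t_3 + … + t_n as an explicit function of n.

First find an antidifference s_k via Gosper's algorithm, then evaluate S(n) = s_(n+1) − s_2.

S(n) = (-9*n**2 + 17*n - 8)/(20*(n**2 + 7*n + 12))

Compute t_(k+1)/t_k: get (k + 2)*(2*k - 1)/((k + 5)*(2*k - 3)).
A = k + 2, B = k + 5, C = k - 3/2.
Set up (k + 2)·f(k+1) − (k + 4)·f(k) − (k - 3/2) = 0.
Degrees (1,1,1) ⇒ d ≤ 2.
Coefficient equations give f(k) = k*(k - 19)/24.
Then R = B(k−1)f/C = k*(k - 19)*(k + 4)/(12*(2*k - 3)), so s_k = R(k)·t_k = -k*(k - 19)/(6*(k + 2)*(k + 3)).
Δs = 2*(3 - 2*k)/(k**3 + 9*k**2 + 26*k + 24), as required.
Evaluate: s_(n+1) = (-n**2 + 17*n + 18)/(6*(n**2 + 7*n + 12)); subtract s_(2) = 17/60 ⇒ S(n) = (-9*n**2 + 17*n - 8)/(20*(n**2 + 7*n + 12)).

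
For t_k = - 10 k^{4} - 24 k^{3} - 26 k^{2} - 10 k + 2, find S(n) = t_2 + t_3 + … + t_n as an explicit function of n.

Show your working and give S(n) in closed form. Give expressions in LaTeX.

r(k) = (5*k**4 + 32*k**3 + 79*k**2 + 87*k + 34)/(5*k**4 + 12*k**3 + 13*k**2 + 5*k - 1) after simplifying.
Factor: A=1; B=1; C=k**4 + 12*k**3/5 + 13*k**2/5 + k - 1/5.
f must satisfy (1)·f(k+1) − (1)·f(k) = k**4 + 12*k**3/5 + 13*k**2/5 + k - 1/5.
From deg A=0, deg B=0, deg C=4: d=5.
Solving with deg f ≤ 5: f(k) = k*(k + 1)*(2*k**3 - k**2 + k - 3)/10.
Certificate R = B(k−1)f/C = k*(2*k**3 - k**2 + k - 3)/(2*(5*k**3 + 7*k**2 + 6*k - 1)) gives s_k = k*(-2*k**4 - k**3 + 2*k + 3).
s_(k+1) − s_k = -10*k**4 - 24*k**3 - 26*k**2 - 10*k + 2 = t_k.
Evaluate: s_(n+1) = -2*n**5 - 11*n**4 - 24*n**3 - 24*n**2 - 7*n + 2; subtract s_(2) = -66 ⇒ S(n) = -2*n**5 - 11*n**4 - 24*n**3 - 24*n**2 - 7*n + 68.

S(n) = - 2 n^{5} - 11 n^{4} - 24 n^{3} - 24 n^{2} - 7 n + 68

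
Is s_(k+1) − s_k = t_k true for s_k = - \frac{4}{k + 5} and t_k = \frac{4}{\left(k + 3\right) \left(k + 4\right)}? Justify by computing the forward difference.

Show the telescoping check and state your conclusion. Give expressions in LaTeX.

s_(k+1) = -4/(k + 6)
s_(k+1) − s_k = 4/((k + 5)*(k + 6))
(s_(k+1) − s_k) − t_k = 8*(-2*k - 9)/(k**4 + 18*k**3 + 119*k**2 + 342*k + 360)

Invalid: residual \frac{8 \left(- 2 k - 9\right)}{k^{4} + 18 k^{3} + 119 k^{2} + 342 k + 360} ≠ 0.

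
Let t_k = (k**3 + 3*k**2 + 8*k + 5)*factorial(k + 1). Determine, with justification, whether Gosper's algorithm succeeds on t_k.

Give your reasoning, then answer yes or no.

Compute t_(k+1)/t_k: get (k**4 + 8*k**3 + 29*k**2 + 51*k + 34)/(k**3 + 3*k**2 + 8*k + 5).
Normal form (A,B,C) = (k + 2, 1, k**3 + 3*k**2 + 8*k + 5).
Set up (k + 2)·f(k+1) − (1)·f(k) − (k**3 + 3*k**2 + 8*k + 5) = 0.
d = 2 from the (1,0,3) case.
Coefficient equations give f(k) = k**2 + 3.
Then R = B(k−1)f/C = (k**2 + 3)/(k**3 + 3*k**2 + 8*k + 5), so s_k = R(k)·t_k = (k**2 + 3)*factorial(k + 1).
Δs = (k**3 + 3*k**2 + 8*k + 5)*factorial(k + 1), as required.

Yes. s_k = (k**2 + 3)*factorial(k + 1).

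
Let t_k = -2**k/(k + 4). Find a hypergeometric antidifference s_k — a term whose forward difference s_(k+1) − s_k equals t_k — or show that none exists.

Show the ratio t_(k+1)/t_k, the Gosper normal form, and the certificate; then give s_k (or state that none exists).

Ratio r(k) = 2*(k + 4)/(k + 5).
Take A(k)=2*k + 8, B(k)=k + 5, C(k)=1.
f must satisfy (2*k + 8)·f(k+1) − (k + 4)·f(k) = 1.
Degrees (1,1,0) ⇒ d ≤ -1.
d = -1 < 0 ⇒ no nonzero polynomial f; not summable.

none — t_k is not Gosper-summable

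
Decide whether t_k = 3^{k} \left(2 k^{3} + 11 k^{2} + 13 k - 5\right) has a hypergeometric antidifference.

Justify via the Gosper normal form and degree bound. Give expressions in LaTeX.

r(k) = 3*(2*k**3 + 17*k**2 + 41*k + 21)/(2*k**3 + 11*k**2 + 13*k - 5) after simplifying.
Gosper form: A/B · C(k+1)/C(k) with A=3, B=1, C=k**3 + 11*k**2/2 + 13*k/2 - 5/2.
f must satisfy (3)·f(k+1) − (1)·f(k) = k**3 + 11*k**2/2 + 13*k/2 - 5/2.
d = 3 from the (0,0,3) case.
A polynomial solution: f(k) = (k**3 + k**2 - k - 4)/2.
Get s_k = R·t_k = 3**k*(k**3 + k**2 - k - 4) with R(k) = B(k−1)f(k)/C(k) = (k**3 + k**2 - k - 4)/((2*k + 5)*(k**2 + 3*k - 1)).
Δs = 3**k*(2*k**3 + 11*k**2 + 13*k - 5), as required.

Yes. s_k = 3^{k} \left(k^{3} + k^{2} - k - 4\right).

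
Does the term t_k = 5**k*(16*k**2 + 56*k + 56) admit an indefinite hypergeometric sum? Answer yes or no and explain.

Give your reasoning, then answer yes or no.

Step 1: r(k) = 5*(2*k**2 + 11*k + 16)/(2*k**2 + 7*k + 7).
So A=5 and B=1, with C=k**2 + 7*k/2 + 7/2.
Set up (5)·f(k+1) − (1)·f(k) − (k**2 + 7*k/2 + 7/2) = 0.
Bound: deg f ≤ 2.
Solve for f: f(k) = (k**2 + k + 1)/4 (degree 2 ≤ 2).
Get s_k = R·t_k = 4*5**k*(k**2 + k + 1) with R(k) = B(k−1)f(k)/C(k) = (k**2 + k + 1)/(2*(2*k**2 + 7*k + 7)).
Δs = 5**k*(16*k**2 + 56*k + 56), as required.

Yes. s_k = 4*5**k*(k**2 + k + 1).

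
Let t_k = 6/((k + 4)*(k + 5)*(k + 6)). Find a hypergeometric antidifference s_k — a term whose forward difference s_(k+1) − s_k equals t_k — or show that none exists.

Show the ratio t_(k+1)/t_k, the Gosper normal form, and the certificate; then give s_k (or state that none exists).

The ratio is (k + 4)/(k + 7).
Gosper form: A/B · C(k+1)/C(k) with A=k + 4, B=k + 7, C=1.
Key eq: (k + 4)·f(k+1) = (k + 6)·f(k) + (1).
d = 2 from the (1,1,0) case.
Solve for f: f(k) = k*(k + 9)/40 (degree 2 ≤ 2).
Get s_k = R·t_k = 3*k*(k + 9)/(20*(k + 4)*(k + 5)) with R(k) = B(k−1)f(k)/C(k) = k*(k + 6)*(k + 9)/40.
Verify: 6/(k**3 + 15*k**2 + 74*k + 120) matches t_k.

s_k = 3*k*(k + 9)/(20*(k + 4)*(k + 5))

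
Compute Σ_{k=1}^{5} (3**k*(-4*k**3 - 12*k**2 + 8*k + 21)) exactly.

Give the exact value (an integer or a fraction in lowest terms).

Σ = -216537

Step 1: r(k) = 3*(4*k**3 + 24*k**2 + 28*k - 13)/(4*k**3 + 12*k**2 - 8*k - 21).
Factor: A=3; B=1; C=k**3 + 3*k**2 - 2*k - 21/4.
Need (3)·f(k+1) − (1)·f(k) = k**3 + 3*k**2 - 2*k - 21/4.
Degrees (0,0,3) ⇒ d ≤ 3.
Solving with deg f ≤ 3: f(k) = (2*k**3 - 3*k**2 - 4*k - 3)/4.
Then R = B(k−1)f/C = (2*k**3 - 3*k**2 - 4*k - 3)/(4*k**3 + 12*k**2 - 8*k - 21), so s_k = R(k)·t_k = 3**k*(-2*k**3 + 3*k**2 + 4*k + 3).
Check: Δs_k = 3**k*(-4*k**3 - 12*k**2 + 8*k + 21). ✓
Σ_(k=1)^(5) t_k = s_(6) − s_(1) = -216513 − (24) = -216537.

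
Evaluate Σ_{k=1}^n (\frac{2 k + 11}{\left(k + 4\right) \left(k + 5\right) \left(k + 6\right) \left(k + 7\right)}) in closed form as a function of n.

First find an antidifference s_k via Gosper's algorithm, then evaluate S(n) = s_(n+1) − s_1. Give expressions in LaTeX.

t_(k+1)/t_k = (k + 4)*(2*k + 13)/((k + 8)*(2*k + 11)).
A = k + 4, B = k + 8, C = k + 11/2.
Need (k + 4)·f(k+1) − (k + 7)·f(k) = k + 11/2.
d = 3 from the (1,1,1) case.
Solving with deg f ≤ 3: f(k) = k*(k + 5)*(k + 10)/48.
Then R = B(k−1)f/C = k*(k + 5)*(k + 7)*(k + 10)/(24*(2*k + 11)), so s_k = R(k)·t_k = k*(k + 10)/(24*(k**2 + 10*k + 24)).
Verify: (2*k + 11)/(k**4 + 22*k**3 + 179*k**2 + 638*k + 840) matches t_k.
s_(n+1) = (n**2 + 12*n + 11)/(24*(n**2 + 12*n + 35)) and s_(1) = 11/840, so S(n) = n*(n + 12)/(35*(n**2 + 12*n + 35)).

S(n) = \frac{n \left(n + 12\right)}{35 \left(n^{2} + 12 n + 35\right)}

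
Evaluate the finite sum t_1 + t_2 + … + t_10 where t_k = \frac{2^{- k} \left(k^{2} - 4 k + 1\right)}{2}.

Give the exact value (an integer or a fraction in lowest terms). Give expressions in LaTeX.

Compute t_(k+1)/t_k: get (k**2/2 - k - 1)/(k**2 - 4*k + 1).
Normal form (A,B,C) = (1/2, 1, k**2 - 4*k + 1).
Need (1/2)·f(k+1) − (1)·f(k) = k**2 - 4*k + 1.
d = 2 from the (0,0,2) case.
A polynomial solution: f(k) = -2*k*(k - 2).
R(k) = B(k−1)·f(k)/C(k) = -2*k*(k - 2)/(k**2 - 4*k + 1); s_k = R·t_k = k*(2 - k)/2**k.
s_(k+1) − s_k = (k**2 - 4*k + 1)/(2*2**k) = t_k.
Σ_(k=1)^(10) t_k = s_(11) − s_(1) = -99/2048 − (1/2) = -1123/2048.

Σ = -1123/2048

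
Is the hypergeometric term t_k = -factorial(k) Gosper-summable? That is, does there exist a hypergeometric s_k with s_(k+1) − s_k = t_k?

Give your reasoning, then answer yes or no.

Ratio r(k) = k + 1.
Take A(k)=k + 1, B(k)=1, C(k)=1.
Set up (k + 1)·f(k+1) − (1)·f(k) − (1) = 0.
d = -1 from the (1,0,0) case.
d = -1 < 0 ⇒ no nonzero polynomial f; not summable.

No — t_k has no hypergeometric antidifference.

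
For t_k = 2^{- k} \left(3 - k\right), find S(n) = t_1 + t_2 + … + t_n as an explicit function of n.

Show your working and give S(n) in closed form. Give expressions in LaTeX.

The ratio is (k - 2)/(2*(k - 3)).
So A=1/2 and B=1, with C=k - 3.
Set up (1/2)·f(k+1) − (1)·f(k) − (k - 3) = 0.
d = 1 from the (0,0,1) case.
Solving with deg f ≤ 1: f(k) = -2*(k - 2).
R(k) = B(k−1)·f(k)/C(k) = -2*(k - 2)/(k - 3); s_k = R·t_k = 2**(1 - k)*(k - 2).
Verify: (3 - k)/2**k matches t_k.
s_(n+1) = (n - 1)/2**n and s_(1) = -1, so S(n) = (2**n + n - 1)/2**n.

S(n) = 2^{- n} \left(2^{n} + n - 1\right)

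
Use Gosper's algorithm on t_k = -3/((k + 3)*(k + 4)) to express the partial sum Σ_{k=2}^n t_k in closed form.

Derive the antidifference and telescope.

The ratio is (k + 3)/(k + 5).
Factor: A=k + 3; B=k + 5; C=1.
Solve (k + 3)·f(k+1) − (k + 4)·f(k) = 1.
Degrees (1,1,0) ⇒ d ≤ 1.
A polynomial solution: f(k) = k/3.
So s_k = (B(k−1)f/C)·t_k = (k*(k + 4)/3)·t_k = -k/(k + 3).
Check: Δs_k = -3/(k**2 + 7*k + 12). ✓
Telescope: S(n) = s_(n+1) − s_(2) = (-n - 1)/(n + 4) − (-2/5) = 3*(1 - n)/(5*(n + 4)).

S(n) = 3*(1 - n)/(5*(n + 4))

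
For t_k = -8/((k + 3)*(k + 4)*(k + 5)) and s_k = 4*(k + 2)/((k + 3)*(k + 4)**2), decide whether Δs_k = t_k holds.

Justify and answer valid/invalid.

Invalid: residual 8*(3*k + 13)/(k**5 + 21*k**4 + 175*k**3 + 723*k**2 + 1480*k + 1200) ≠ 0.

s_(k+1) = 4*(k + 3)/((k + 4)*(k + 5)**2)
s_(k+1) − s_k = 4*(-(k + 2)*(k + 5)**2 + (k + 3)**2*(k + 4))/((k + 3)*(k + 4)**2*(k + 5)**2)
(s_(k+1) − s_k) − t_k = 8*(3*k + 13)/(k**5 + 21*k**4 + 175*k**3 + 723*k**2 + 1480*k + 1200)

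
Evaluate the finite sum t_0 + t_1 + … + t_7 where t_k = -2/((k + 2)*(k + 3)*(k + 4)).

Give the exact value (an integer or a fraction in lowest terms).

Ratio r(k) = (k + 2)/(k + 5).
So A=k + 2 and B=k + 5, with C=1.
Set up (k + 2)·f(k+1) − (k + 4)·f(k) − (1) = 0.
Degrees (1,1,0) ⇒ d ≤ 2.
Solve for f: f(k) = k*(k + 5)/12 (degree 2 ≤ 2).
Then R = B(k−1)f/C = k*(k + 4)*(k + 5)/12, so s_k = R(k)·t_k = k*(-k - 5)/(6*(k + 2)*(k + 3)).
s_(k+1) − s_k = -2/(k**3 + 9*k**2 + 26*k + 24) = t_k.
Telescoping: Σ = s_(8) − s_(0) = -26/165 − (0) = -26/165.

Σ = -26/165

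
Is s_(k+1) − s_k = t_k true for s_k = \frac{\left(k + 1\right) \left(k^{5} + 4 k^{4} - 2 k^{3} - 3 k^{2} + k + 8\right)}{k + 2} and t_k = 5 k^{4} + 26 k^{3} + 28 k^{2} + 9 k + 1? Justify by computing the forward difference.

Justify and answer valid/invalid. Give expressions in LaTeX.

Invalid: residual \frac{2 \left(- 2 k^{5} - 16 k^{4} - 41 k^{3} - 34 k^{2} - 9 k + 3\right)}{k^{2} + 5 k + 6} ≠ 0.

s_(k+1) = (k**6 + 11*k**5 + 42*k**4 + 73*k**3 + 60*k**2 + 29*k + 18)/(k + 3)
s_(k+1) − s_k = (5*k**6 + 47*k**5 + 156*k**4 + 223*k**3 + 146*k**2 + 41*k + 12)/(k**2 + 5*k + 6)
(s_(k+1) − s_k) − t_k = 2*(-2*k**5 - 16*k**4 - 41*k**3 - 34*k**2 - 9*k + 3)/(k**2 + 5*k + 6)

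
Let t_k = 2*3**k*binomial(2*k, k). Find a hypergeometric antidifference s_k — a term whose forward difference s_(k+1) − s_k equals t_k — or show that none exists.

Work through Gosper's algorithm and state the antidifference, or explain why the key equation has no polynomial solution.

no hypergeometric antidifference exists

Compute t_(k+1)/t_k: get 6*(2*k + 1)/(k + 1).
Factor: A=12*k + 6; B=k + 1; C=1.
Solve (12*k + 6)·f(k+1) − (k)·f(k) = 1.
From deg A=1, deg B=1, deg C=0: d=-1.
Negative degree bound (-1): no f exists, t_k not Gosper-summable.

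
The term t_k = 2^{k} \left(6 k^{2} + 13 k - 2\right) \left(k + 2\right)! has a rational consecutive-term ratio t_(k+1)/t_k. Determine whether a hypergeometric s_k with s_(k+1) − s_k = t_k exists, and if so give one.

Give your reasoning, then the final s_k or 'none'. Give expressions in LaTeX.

s_k = 2^{k} \left(3 k - 4\right) \left(k + 2\right)!

Compute t_(k+1)/t_k: get 2*(6*k**3 + 43*k**2 + 92*k + 51)/(6*k**2 + 13*k - 2).
A = 2*k + 6, B = 1, C = k**2 + 13*k/6 - 1/3.
Set up (2*k + 6)·f(k+1) − (1)·f(k) − (k**2 + 13*k/6 - 1/3) = 0.
d = 1 from the (1,0,2) case.
Solving with deg f ≤ 1: f(k) = (3*k - 4)/6.
Then R = B(k−1)f/C = (3*k - 4)/(6*k**2 + 13*k - 2), so s_k = R(k)·t_k = 2**k*(3*k - 4)*factorial(k + 2).
s_(k+1) − s_k = 2**k*(6*k**2 + 13*k - 2)*factorial(k + 2) = t_k.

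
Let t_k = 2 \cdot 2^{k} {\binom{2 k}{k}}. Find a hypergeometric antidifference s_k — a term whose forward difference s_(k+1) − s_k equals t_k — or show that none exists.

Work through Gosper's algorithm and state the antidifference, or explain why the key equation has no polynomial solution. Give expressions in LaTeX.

none (Gosper's algorithm certifies no s_k)

Ratio r(k) = 4*(2*k + 1)/(k + 1).
Factor: A=8*k + 4; B=k + 1; C=1.
f must satisfy (8*k + 4)·f(k+1) − (k)·f(k) = 1.
deg f ≤ -1 (via 1,1,0).
d = -1 < 0 ⇒ no nonzero polynomial f; not summable.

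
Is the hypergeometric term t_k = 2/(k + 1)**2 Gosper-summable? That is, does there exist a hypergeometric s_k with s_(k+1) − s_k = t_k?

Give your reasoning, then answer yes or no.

t_(k+1)/t_k = (k + 1)**2/(k + 2)**2.
A = k**2 + 2*k + 1, B = k**2 + 4*k + 4, C = 1.
Key eq: (k**2 + 2*k + 1)·f(k+1) = (k**2 + 2*k + 1)·f(k) + (1).
d = 0 from the (2,2,0) case.
f = c0 ⇒ A·f(k+1) − B(k−1)·f(k) − C = -1. The system {-1 = 0} is inconsistent; no antidifference.

No — t_k has no hypergeometric antidifference.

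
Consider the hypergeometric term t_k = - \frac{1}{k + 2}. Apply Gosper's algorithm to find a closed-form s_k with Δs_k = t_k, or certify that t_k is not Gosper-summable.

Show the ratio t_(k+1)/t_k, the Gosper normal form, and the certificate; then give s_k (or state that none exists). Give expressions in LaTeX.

not Gosper-summable; s_k does not exist

Step 1: r(k) = (k + 2)/(k + 3).
A = k + 2, B = k + 3, C = 1.
f must satisfy (k + 2)·f(k+1) − (k + 2)·f(k) = 1.
From deg A=1, deg B=1, deg C=0: d=0.
Generic f = c0 gives residual -1; -1 = 0 cannot hold, so t_k is not Gosper-summable.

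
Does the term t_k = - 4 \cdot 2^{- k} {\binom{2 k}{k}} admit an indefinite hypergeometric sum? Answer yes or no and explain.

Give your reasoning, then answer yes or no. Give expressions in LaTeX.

The ratio is (2*k + 1)/(k + 1).
Normal form (A,B,C) = (2*k + 1, k + 1, 1).
Key eq: (2*k + 1)·f(k+1) = (k)·f(k) + (1).
d = -1 from the (1,1,0) case.
d = -1 < 0 ⇒ no nonzero polynomial f; not summable.

No. Not Gosper-summable.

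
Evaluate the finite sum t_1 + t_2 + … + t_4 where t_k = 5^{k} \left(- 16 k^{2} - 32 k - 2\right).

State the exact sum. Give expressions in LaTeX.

Σ = -275000

r(k) = 5*(8*k**2 + 32*k + 25)/(8*k**2 + 16*k + 1) after simplifying.
A = 5, B = 1, C = k**2 + 2*k + 1/8.
Solve (5)·f(k+1) − (1)·f(k) = k**2 + 2*k + 1/8.
Bound: deg f ≤ 2.
Solve for f: f(k) = (k - 1)*(2*k + 1)/8 (degree 2 ≤ 2).
So s_k = (B(k−1)f/C)·t_k = ((k - 1)*(2*k + 1)/(8*k**2 + 16*k + 1))·t_k = 2*5**k*(-2*k**2 + k + 1).
Check: Δs_k = 5**k*(-16*k**2 - 32*k - 2). ✓
Evaluate s at k=5 and k=1: -275000 and 0; difference -275000.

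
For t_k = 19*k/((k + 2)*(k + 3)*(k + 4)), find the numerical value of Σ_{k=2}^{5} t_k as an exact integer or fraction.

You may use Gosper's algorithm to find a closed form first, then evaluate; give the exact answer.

t_(k+1)/t_k = (k + 1)*(k + 2)/(k*(k + 5)).
A = k + 2, B = k + 5, C = k.
Key eq: (k + 2)·f(k+1) = (k + 4)·f(k) + (k).
From deg A=1, deg B=1, deg C=1: d=2.
Coefficient equations give f(k) = k*(k - 1)/6.
Then R = B(k−1)f/C = (k - 1)*(k + 4)/6, so s_k = R(k)·t_k = 19*k*(k - 1)/(6*(k + 2)*(k + 3)).
Δs = 19*k/(k**3 + 9*k**2 + 26*k + 24), as required.
Telescoping: Σ = s_(6) − s_(2) = 95/72 − (19/60) = 361/360.

Σ = 361/360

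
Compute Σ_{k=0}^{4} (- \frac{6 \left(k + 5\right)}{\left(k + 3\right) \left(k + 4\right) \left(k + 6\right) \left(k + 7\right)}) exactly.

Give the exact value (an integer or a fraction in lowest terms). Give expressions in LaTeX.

r(k) = (k + 3)*(k + 6)**2/((k + 5)**2*(k + 8)) after simplifying.
A = k + 3, B = k + 8, C = k**2 + 10*k + 25.
Need (k + 3)·f(k+1) − (k + 7)·f(k) = k**2 + 10*k + 25.
d = 4 from the (1,1,2) case.
A polynomial solution: f(k) = k*(k + 4)*(k + 5)*(k + 9)/36.
So s_k = (B(k−1)f/C)·t_k = (k*(k + 4)*(k + 7)*(k + 9)/(36*(k + 5)))·t_k = k*(-k - 9)/(6*(k**2 + 9*k + 18)).
Check: Δs_k = 6*(-k - 5)/(k**4 + 20*k**3 + 145*k**2 + 450*k + 504). ✓
Sum = s_(5) − s_(0); s_(5) = -35/264, s_(0) = 0 ⇒ -35/264.

Σ = -35/264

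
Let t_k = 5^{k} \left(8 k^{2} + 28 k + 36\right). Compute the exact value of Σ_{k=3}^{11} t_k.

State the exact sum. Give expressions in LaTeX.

t_(k+1)/t_k = 5*(2*k**2 + 11*k + 18)/(2*k**2 + 7*k + 9).
Gosper form: A/B · C(k+1)/C(k) with A=5, B=1, C=k**2 + 7*k/2 + 9/2.
Solve (5)·f(k+1) − (1)·f(k) = k**2 + 7*k/2 + 9/2.
deg f ≤ 2 (via 0,0,2).
A polynomial solution: f(k) = (k**2 + k + 2)/4.
So s_k = (B(k−1)f/C)·t_k = ((k**2 + k + 2)/(2*(2*k**2 + 7*k + 9)))·t_k = 2*5**k*(k**2 + k + 2).
Check: Δs_k = 5**k*(8*k**2 + 28*k + 36). ✓
Telescoping: Σ = s_(12) − s_(3) = 77148437500 − (3500) = 77148434000.

Σ = 77148434000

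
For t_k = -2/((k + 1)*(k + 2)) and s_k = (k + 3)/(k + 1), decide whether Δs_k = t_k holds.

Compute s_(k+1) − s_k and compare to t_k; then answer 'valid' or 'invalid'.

Valid — Δs_k = t_k.

s_(k+1) = (k + 4)/(k + 2)
s_(k+1) − s_k = -2/(k**2 + 3*k + 2)
(s_(k+1) − s_k) − t_k = 0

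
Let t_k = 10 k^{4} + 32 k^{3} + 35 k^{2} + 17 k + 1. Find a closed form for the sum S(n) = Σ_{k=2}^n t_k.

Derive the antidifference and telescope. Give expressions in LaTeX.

t_(k+1)/t_k = (10*k**4 + 72*k**3 + 191*k**2 + 223*k + 95)/(10*k**4 + 32*k**3 + 35*k**2 + 17*k + 1).
Factor: A=1; B=1; C=k**4 + 16*k**3/5 + 7*k**2/2 + 17*k/10 + 1/10.
Set up (1)·f(k+1) − (1)·f(k) − (k**4 + 16*k**3/5 + 7*k**2/2 + 17*k/10 + 1/10) = 0.
Bound: deg f ≤ 5.
A polynomial solution: f(k) = k*(2*k**4 + 3*k**3 - k**2 - k - 2)/10.
R(k) = B(k−1)·f(k)/C(k) = k*(2*k**4 + 3*k**3 - k**2 - k - 2)/(10*k**4 + 32*k**3 + 35*k**2 + 17*k + 1); s_k = R·t_k = k*(2*k**4 + 3*k**3 - k**2 - k - 2).
Verify: 10*k**4 + 32*k**3 + 35*k**2 + 17*k + 1 matches t_k.
Telescope: S(n) = s_(n+1) − s_(2) = 2*n**5 + 13*n**4 + 31*n**3 + 34*n**2 + 15*n + 1 − (96) = 2*n**5 + 13*n**4 + 31*n**3 + 34*n**2 + 15*n - 95.

S(n) = 2 n^{5} + 13 n^{4} + 31 n^{3} + 34 n^{2} + 15 n - 95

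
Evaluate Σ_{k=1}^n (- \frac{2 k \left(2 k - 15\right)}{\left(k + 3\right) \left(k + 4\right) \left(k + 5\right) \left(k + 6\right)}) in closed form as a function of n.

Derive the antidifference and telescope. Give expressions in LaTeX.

S(n) = \frac{n \left(- n^{2} + 65 n + 66\right)}{20 \left(n^{3} + 15 n^{2} + 74 n + 120\right)}

The ratio is (k + 1)*(k + 3)*(2*k - 13)/(k*(k + 7)*(2*k - 15)).
Factor: A=k + 3; B=k + 7; C=k**2 - 15*k/2.
Solve (k + 3)·f(k+1) − (k + 6)·f(k) = k**2 - 15*k/2.
Bound: deg f ≤ 3.
Solve for f: f(k) = k*(k - 67)*(k - 1)/80 (degree 3 ≤ 3).
So s_k = (B(k−1)f/C)·t_k = ((k - 67)*(k - 1)*(k + 6)/(40*(2*k - 15)))·t_k = -k*(k**2 - 68*k + 67)/(20*(k + 3)*(k + 4)*(k + 5)).
Δs = 2*k*(15 - 2*k)/(k**4 + 18*k**3 + 119*k**2 + 342*k + 360), as required.
s_(n+1) = n*(-n**2 + 65*n + 66)/(20*(n**3 + 15*n**2 + 74*n + 120)) and s_(1) = 0, so S(n) = n*(-n**2 + 65*n + 66)/(20*(n**3 + 15*n**2 + 74*n + 120)).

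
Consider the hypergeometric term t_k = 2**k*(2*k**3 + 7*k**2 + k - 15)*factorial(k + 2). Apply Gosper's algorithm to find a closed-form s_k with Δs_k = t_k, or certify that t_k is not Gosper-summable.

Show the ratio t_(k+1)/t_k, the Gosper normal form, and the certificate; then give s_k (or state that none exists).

s_k = 2**k*(k**2 - k - 3)*factorial(k + 2)

Step 1: r(k) = 2*(2*k**4 + 19*k**3 + 60*k**2 + 58*k - 15)/(2*k**3 + 7*k**2 + k - 15).
So A=2*k + 6 and B=1, with C=k**3 + 7*k**2/2 + k/2 - 15/2.
Solve (2*k + 6)·f(k+1) − (1)·f(k) = k**3 + 7*k**2/2 + k/2 - 15/2.
d = 2 from the (1,0,3) case.
Solve for f: f(k) = (k**2 - k - 3)/2 (degree 2 ≤ 2).
So s_k = (B(k−1)f/C)·t_k = ((k**2 - k - 3)/(2*k**3 + 7*k**2 + k - 15))·t_k = 2**k*(k**2 - k - 3)*factorial(k + 2).
Verify: 2**k*(2*k**3 + 7*k**2 + k - 15)*factorial(k + 2) matches t_k.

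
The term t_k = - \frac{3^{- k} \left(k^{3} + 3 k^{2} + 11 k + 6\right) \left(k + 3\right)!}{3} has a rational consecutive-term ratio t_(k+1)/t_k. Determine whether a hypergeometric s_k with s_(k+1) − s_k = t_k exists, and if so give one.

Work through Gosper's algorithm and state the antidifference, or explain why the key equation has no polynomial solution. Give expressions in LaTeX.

s_k = - 3^{- k} \left(k^{2} + 2\right) \left(k + 3\right)!

r(k) = (k**4 + 10*k**3 + 44*k**2 + 101*k + 84)/(3*(k**3 + 3*k**2 + 11*k + 6)) after simplifying.
Take A(k)=k/3 + 4/3, B(k)=1, C(k)=k**3 + 3*k**2 + 11*k + 6.
Need (k/3 + 4/3)·f(k+1) − (1)·f(k) = k**3 + 3*k**2 + 11*k + 6.
Degrees (1,0,3) ⇒ d ≤ 2.
Solving with deg f ≤ 2: f(k) = 3*(k**2 + 2).
Then R = B(k−1)f/C = 3*(k**2 + 2)/(k**3 + 3*k**2 + 11*k + 6), so s_k = R(k)·t_k = -(k**2 + 2)*factorial(k + 3)/3**k.
Δs = -(k**3 + 3*k**2 + 11*k + 6)*factorial(k + 3)/(3*3**k), as required.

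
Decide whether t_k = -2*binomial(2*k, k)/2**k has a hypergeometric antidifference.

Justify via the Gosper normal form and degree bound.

t_(k+1)/t_k = (2*k + 1)/(k + 1).
Factor: A=2*k + 1; B=k + 1; C=1.
Need (2*k + 1)·f(k+1) − (k)·f(k) = 1.
Degrees (1,1,0) ⇒ d ≤ -1.
d = -1 < 0 ⇒ no nonzero polynomial f; not summable.

No. Not Gosper-summable.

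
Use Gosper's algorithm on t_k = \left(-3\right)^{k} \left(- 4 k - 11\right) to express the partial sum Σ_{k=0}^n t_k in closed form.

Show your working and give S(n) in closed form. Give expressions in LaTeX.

The ratio is 3*(-4*k - 15)/(4*k + 11).
So A=-3 and B=1, with C=k + 11/4.
Solve (-3)·f(k+1) − (1)·f(k) = k + 11/4.
From deg A=0, deg B=0, deg C=1: d=1.
Match coefficients ⇒ f(k) = -(k + 2)/4.
R(k) = B(k−1)·f(k)/C(k) = -(k + 2)/(4*k + 11); s_k = R·t_k = (-3)**k*(k + 2).
Check: Δs_k = (-3)**k*(-4*k - 11). ✓
Σ_(k=0)^n t_k = s_(n+1) − s_(0) = ((-3)**(n + 1)*(n + 3)) − (2), i.e. -3*(-3)**n*n - 9*(-3)**n - 2.

S(n) = - 3 \left(-3\right)^{n} n - 9 \left(-3\right)^{n} - 2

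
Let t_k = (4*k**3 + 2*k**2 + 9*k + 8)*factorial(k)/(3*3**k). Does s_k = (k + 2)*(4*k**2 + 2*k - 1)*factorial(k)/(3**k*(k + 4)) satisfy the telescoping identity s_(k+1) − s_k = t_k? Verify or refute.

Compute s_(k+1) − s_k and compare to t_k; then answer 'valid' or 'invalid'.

Invalid: residual -2*(4*k**4 + 18*k**3 + 5*k**2 + 38*k + 35)*factorial(k)/(3*3**k*(k + 4)*(k + 5)) ≠ 0.

s_(k+1) = (k + 3)*(4*k**2 + 10*k + 5)*factorial(k + 1)/(3*3**k*(k + 5))
s_(k+1) − s_k = (4*k**5 + 30*k**4 + 71*k**3 + 119*k**2 + 176*k + 90)*factorial(k)/(3*3**k*(k + 4)*(k + 5))
(s_(k+1) − s_k) − t_k = -2*(4*k**4 + 18*k**3 + 5*k**2 + 38*k + 35)*factorial(k)/(3*3**k*(k + 4)*(k + 5))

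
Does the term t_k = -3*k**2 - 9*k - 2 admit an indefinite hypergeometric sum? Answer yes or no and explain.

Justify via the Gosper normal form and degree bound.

r(k) = (3*k**2 + 15*k + 14)/(3*k**2 + 9*k + 2) after simplifying.
A = 1, B = 1, C = k**2 + 3*k + 2/3.
Solve (1)·f(k+1) − (1)·f(k) = k**2 + 3*k + 2/3.
From deg A=0, deg B=0, deg C=2: d=3.
A polynomial solution: f(k) = k*(k**2 + 3*k - 2)/3.
R(k) = B(k−1)·f(k)/C(k) = k*(k**2 + 3*k - 2)/(3*k**2 + 9*k + 2); s_k = R·t_k = k*(-k**2 - 3*k + 2).
Check: Δs_k = -3*k**2 - 9*k - 2. ✓

Yes. s_k = k*(-k**2 - 3*k + 2).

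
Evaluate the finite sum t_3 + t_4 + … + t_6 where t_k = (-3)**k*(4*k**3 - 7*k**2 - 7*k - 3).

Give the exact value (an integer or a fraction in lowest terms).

Σ = 352188

t_(k+1)/t_k = 3*(-4*k**3 - 5*k**2 + 9*k + 13)/(4*k**3 - 7*k**2 - 7*k - 3).
Take A(k)=-3, B(k)=1, C(k)=k**3 - 7*k**2/4 - 7*k/4 - 3/4.
Solve (-3)·f(k+1) − (1)·f(k) = k**3 - 7*k**2/4 - 7*k/4 - 3/4.
Degrees (0,0,3) ⇒ d ≤ 3.
Match coefficients ⇒ f(k) = -k*(k**2 - 4*k + 2)/4.
Get s_k = R·t_k = (-3)**k*k*(-k**2 + 4*k - 2) with R(k) = B(k−1)f(k)/C(k) = -k*(k**2 - 4*k + 2)/(4*k**3 - 7*k**2 - 7*k - 3).
Δs = (-3)**k*(4*k**3 - 7*k**2 - 7*k - 3), as required.
Evaluate s at k=7 and k=3: 352107 and -81; difference 352188.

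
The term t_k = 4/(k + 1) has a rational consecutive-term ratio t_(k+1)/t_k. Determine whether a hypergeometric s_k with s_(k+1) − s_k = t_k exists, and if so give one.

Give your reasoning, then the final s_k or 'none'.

not Gosper-summable; s_k does not exist

Ratio r(k) = (k + 1)/(k + 2).
A = k + 1, B = k + 2, C = 1.
Key eq: (k + 1)·f(k+1) = (k + 1)·f(k) + (1).
deg f ≤ 0 (via 1,1,0).
Generic f = c0 gives residual -1; -1 = 0 cannot hold, so t_k is not Gosper-summable.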